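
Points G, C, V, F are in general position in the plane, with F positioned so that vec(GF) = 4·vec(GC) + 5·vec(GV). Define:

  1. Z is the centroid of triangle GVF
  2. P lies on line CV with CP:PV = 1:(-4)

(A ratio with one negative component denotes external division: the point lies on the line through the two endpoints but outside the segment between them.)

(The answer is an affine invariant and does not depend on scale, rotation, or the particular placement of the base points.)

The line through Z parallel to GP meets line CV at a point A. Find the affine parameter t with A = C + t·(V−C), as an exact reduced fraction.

Choose coordinates G = (0, 0), C = (1, 0), V = (0, 1), F = (4, 5).
1. Z is the centroid of triangle GVF ⇒ Z = (4/3, 2)
2. P lies on line CV with CP:PV = 1:(-4) ⇒ P = (4/3, -1/3)
through Z parallel to GP: direction (4/3, -1/3); meets CV at A = (-16/9, 25/9)
A = C + t·(V−C) with t = 25/9

t = 25/9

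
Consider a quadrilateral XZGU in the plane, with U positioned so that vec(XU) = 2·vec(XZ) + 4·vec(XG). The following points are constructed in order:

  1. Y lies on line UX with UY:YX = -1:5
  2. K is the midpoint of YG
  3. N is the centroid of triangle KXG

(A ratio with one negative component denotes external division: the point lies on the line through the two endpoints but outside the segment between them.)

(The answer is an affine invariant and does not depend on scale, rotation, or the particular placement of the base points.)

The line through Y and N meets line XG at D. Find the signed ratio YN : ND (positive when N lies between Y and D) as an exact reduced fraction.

YN:ND = 5

Assign X = (0, 0), Z = (1, 0), G = (0, 1), U = (2, 4) — the answer is frame-independent, so this choice is without loss of generality.
1. Y lies on line UX with UY:YX = -1:5 ⇒ Y = (5/2, 5)
2. K is the midpoint of YG ⇒ K = (5/4, 3)
3. N is the centroid of triangle KXG ⇒ N = (5/12, 4/3)
line YN meets XG at D = (0, 3/5)
N = Y + t·(D−Y) with t = 5/6, so YN:ND = 5/6:1/6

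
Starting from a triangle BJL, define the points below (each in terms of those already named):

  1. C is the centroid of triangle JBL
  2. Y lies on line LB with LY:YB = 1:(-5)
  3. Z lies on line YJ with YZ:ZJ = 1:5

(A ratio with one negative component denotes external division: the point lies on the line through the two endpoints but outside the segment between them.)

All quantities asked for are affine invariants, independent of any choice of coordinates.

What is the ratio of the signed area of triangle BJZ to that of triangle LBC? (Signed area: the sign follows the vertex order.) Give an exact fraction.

[BJZ]:[LBC] = 25/8

Set B = (0, 0), J = (1, 0), L = (0, 1); any affine frame gives the same invariant.
1. C is the centroid of triangle JBL ⇒ C = (1/3, 1/3)
2. Y lies on line LB with LY:YB = 1:(-5) ⇒ Y = (0, 5/4)
3. Z lies on line YJ with YZ:ZJ = 1:5 ⇒ Z = (1/6, 25/24)
2·[BJZ] = 25/24, 2·[LBC] = 1/3
[BJZ]:[LBC] = 25/24:1/3 = 25/8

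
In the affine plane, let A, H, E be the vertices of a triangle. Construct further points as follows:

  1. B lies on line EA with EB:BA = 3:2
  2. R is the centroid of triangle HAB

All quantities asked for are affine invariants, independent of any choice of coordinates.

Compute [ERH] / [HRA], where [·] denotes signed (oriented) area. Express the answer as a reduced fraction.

[ERH]:[HRA] = 4

Assign A = (0, 0), H = (1, 0), E = (0, 1) — the answer is frame-independent, so this choice is without loss of generality.
1. B lies on line EA with EB:BA = 3:2 ⇒ B = (0, 2/5)
2. R is the centroid of triangle HAB ⇒ R = (1/3, 2/15)
2·[ERH] = 8/15, 2·[HRA] = 2/15
[ERH]:[HRA] = 8/15:2/15 = 4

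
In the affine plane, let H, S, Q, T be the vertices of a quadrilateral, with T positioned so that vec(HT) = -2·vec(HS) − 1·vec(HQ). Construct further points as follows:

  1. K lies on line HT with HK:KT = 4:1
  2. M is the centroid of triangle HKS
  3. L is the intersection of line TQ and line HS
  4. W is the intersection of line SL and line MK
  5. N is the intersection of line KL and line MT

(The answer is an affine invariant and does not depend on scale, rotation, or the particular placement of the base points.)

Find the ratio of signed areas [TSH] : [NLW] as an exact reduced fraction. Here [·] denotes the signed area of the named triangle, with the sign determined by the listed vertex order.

Work in coordinates with H = (0, 0), S = (1, 0), Q = (0, 1), T = (-2, -1).
1. K lies on line HT with HK:KT = 4:1 ⇒ K = (-8/5, -4/5)
2. M is the centroid of triangle HKS ⇒ M = (-1/5, -4/15)
3. L is the intersection of line TQ and line HS ⇒ L = (-1, 0)
4. W is the intersection of line SL and line MK ⇒ W = (1/2, 0)
5. N is the intersection of line KL and line MT ⇒ N = (-41/25, -64/75)
2·[TSH] = 1, 2·[NLW] = -32/25
[TSH]:[NLW] = 1:-32/25 = -25/32

[TSH]:[NLW] = -25/32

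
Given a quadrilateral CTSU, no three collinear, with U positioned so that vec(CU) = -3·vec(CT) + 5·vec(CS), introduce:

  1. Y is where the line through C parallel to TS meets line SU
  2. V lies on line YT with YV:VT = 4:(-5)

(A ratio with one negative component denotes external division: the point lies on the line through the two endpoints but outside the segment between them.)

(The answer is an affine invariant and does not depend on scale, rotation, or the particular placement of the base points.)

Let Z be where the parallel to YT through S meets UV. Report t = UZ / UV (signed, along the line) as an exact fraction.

Choose coordinates C = (0, 0), T = (1, 0), S = (0, 1), U = (-3, 5).
1. Y is where the line through C parallel to TS meets line SU ⇒ Y = (3, -3)
2. V lies on line YT with YV:VT = 4:(-5) ⇒ V = (11, -15)
through S parallel to YT: direction (-2, 3); meets UV at Z = (4, -5)
Z = U + t·(V−U) with t = 1/2

t = 1/2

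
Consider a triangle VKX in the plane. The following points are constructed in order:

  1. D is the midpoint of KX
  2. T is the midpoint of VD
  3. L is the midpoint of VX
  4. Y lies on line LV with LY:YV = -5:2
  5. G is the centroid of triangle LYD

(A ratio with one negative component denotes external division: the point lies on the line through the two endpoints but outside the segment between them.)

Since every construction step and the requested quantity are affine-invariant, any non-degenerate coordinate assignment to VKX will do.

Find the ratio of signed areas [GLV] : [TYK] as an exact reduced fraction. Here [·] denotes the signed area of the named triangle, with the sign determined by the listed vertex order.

[GLV]:[TYK] = 1/6

Assign V = (0, 0), K = (1, 0), X = (0, 1) — the answer is frame-independent, so this choice is without loss of generality.
1. D is the midpoint of KX ⇒ D = (1/2, 1/2)
2. T is the midpoint of VD ⇒ T = (1/4, 1/4)
3. L is the midpoint of VX ⇒ L = (0, 1/2)
4. Y lies on line LV with LY:YV = -5:2 ⇒ Y = (0, -1/3)
5. G is the centroid of triangle LYD ⇒ G = (1/6, 2/9)
2·[GLV] = 1/12, 2·[TYK] = 1/2
[GLV]:[TYK] = 1/12:1/2 = 1/6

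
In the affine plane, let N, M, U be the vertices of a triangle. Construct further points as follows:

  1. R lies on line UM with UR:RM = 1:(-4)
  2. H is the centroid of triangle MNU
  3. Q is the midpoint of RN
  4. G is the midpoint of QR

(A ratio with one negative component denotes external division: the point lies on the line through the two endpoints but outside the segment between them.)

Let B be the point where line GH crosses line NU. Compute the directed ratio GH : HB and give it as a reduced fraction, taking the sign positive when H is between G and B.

Assign N = (0, 0), M = (1, 0), U = (0, 1) — the answer is frame-independent, so this choice is without loss of generality.
1. R lies on line UM with UR:RM = 1:(-4) ⇒ R = (-1/3, 4/3)
2. H is the centroid of triangle MNU ⇒ H = (1/3, 1/3)
3. Q is the midpoint of RN ⇒ Q = (-1/6, 2/3)
4. G is the midpoint of QR ⇒ G = (-1/4, 1)
line GH meets NU at B = (0, 5/7)
H = G + t·(B−G) with t = 7/3, so GH:HB = 7/3:-4/3

GH:HB = -7/4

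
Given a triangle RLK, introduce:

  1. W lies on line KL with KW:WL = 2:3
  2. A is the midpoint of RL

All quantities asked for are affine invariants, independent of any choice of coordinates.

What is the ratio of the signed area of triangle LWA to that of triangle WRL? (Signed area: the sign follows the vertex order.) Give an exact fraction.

[LWA]:[WRL] = 1/2

Set R = (0, 0), L = (1, 0), K = (0, 1); any affine frame gives the same invariant.
1. W lies on line KL with KW:WL = 2:3 ⇒ W = (2/5, 3/5)
2. A is the midpoint of RL ⇒ A = (1/2, 0)
2·[LWA] = 3/10, 2·[WRL] = 3/5
[LWA]:[WRL] = 3/10:3/5 = 1/2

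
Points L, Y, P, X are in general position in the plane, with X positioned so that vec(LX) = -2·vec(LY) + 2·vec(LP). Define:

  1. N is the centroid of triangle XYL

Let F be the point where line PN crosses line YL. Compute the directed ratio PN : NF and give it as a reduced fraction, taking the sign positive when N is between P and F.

PN:NF = 1/2

Work in coordinates with L = (0, 0), Y = (1, 0), P = (0, 1), X = (-2, 2).
1. N is the centroid of triangle XYL ⇒ N = (-1/3, 2/3)
line PN meets YL at F = (-1, 0)
N = P + t·(F−P) with t = 1/3, so PN:NF = 1/3:2/3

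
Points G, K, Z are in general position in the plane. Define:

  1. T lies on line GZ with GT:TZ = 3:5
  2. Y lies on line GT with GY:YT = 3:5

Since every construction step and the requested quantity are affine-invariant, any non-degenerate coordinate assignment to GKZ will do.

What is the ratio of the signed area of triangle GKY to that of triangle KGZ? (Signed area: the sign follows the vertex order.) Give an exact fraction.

[GKY]:[KGZ] = -9/64

Work in coordinates with G = (0, 0), K = (1, 0), Z = (0, 1).
1. T lies on line GZ with GT:TZ = 3:5 ⇒ T = (0, 3/8)
2. Y lies on line GT with GY:YT = 3:5 ⇒ Y = (0, 9/64)
2·[GKY] = 9/64, 2·[KGZ] = -1
[GKY]:[KGZ] = 9/64:-1 = -9/64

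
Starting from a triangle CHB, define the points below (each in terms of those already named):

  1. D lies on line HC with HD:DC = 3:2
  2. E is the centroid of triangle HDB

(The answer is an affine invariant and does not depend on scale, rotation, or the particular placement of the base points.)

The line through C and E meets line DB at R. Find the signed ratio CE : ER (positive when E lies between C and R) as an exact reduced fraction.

Assign C = (0, 0), H = (1, 0), B = (0, 1) — the answer is frame-independent, so this choice is without loss of generality.
1. D lies on line HC with HD:DC = 3:2 ⇒ D = (2/5, 0)
2. E is the centroid of triangle HDB ⇒ E = (7/15, 1/3)
line CE meets DB at R = (14/45, 2/9)
E = C + t·(R−C) with t = 3/2, so CE:ER = 3/2:-1/2

CE:ER = -3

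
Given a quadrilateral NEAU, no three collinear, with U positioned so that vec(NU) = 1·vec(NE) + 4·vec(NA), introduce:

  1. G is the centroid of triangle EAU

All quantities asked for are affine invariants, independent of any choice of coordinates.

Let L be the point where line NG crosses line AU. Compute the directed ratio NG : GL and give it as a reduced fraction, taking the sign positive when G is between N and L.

Set N = (0, 0), E = (1, 0), A = (0, 1), U = (1, 4); any affine frame gives the same invariant.
1. G is the centroid of triangle EAU ⇒ G = (2/3, 5/3)
line NG meets AU at L = (-2, -5)
G = N + t·(L−N) with t = -1/3, so NG:GL = -1/3:4/3

NG:GL = -1/4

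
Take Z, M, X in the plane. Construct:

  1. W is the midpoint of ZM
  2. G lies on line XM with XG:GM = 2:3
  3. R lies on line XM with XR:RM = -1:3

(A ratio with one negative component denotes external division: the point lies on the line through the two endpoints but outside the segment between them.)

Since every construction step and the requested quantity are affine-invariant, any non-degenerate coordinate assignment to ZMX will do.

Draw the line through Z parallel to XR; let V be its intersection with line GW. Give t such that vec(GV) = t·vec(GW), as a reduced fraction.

t = 2

Set Z = (0, 0), M = (1, 0), X = (0, 1); any affine frame gives the same invariant.
1. W is the midpoint of ZM ⇒ W = (1/2, 0)
2. G lies on line XM with XG:GM = 2:3 ⇒ G = (2/5, 3/5)
3. R lies on line XM with XR:RM = -1:3 ⇒ R = (-1/2, 3/2)
through Z parallel to XR: direction (-1/2, 1/2); meets GW at V = (3/5, -3/5)
V = G + t·(W−G) with t = 2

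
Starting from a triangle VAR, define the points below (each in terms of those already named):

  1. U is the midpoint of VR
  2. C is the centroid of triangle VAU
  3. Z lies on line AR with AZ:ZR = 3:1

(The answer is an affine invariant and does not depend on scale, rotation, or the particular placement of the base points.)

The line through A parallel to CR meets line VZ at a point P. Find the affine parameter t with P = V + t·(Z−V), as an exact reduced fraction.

Choose coordinates V = (0, 0), A = (1, 0), R = (0, 1).
1. U is the midpoint of VR ⇒ U = (0, 1/2)
2. C is the centroid of triangle VAU ⇒ C = (1/3, 1/6)
3. Z lies on line AR with AZ:ZR = 3:1 ⇒ Z = (1/4, 3/4)
through A parallel to CR: direction (-1/3, 5/6); meets VZ at P = (5/11, 15/11)
P = V + t·(Z−V) with t = 20/11

t = 20/11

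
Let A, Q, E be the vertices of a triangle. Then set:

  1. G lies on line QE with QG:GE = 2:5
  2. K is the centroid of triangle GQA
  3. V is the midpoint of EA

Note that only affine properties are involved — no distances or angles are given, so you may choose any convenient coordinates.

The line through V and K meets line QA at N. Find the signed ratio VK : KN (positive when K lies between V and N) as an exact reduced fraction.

Work in coordinates with A = (0, 0), Q = (1, 0), E = (0, 1).
1. G lies on line QE with QG:GE = 2:5 ⇒ G = (5/7, 2/7)
2. K is the centroid of triangle GQA ⇒ K = (4/7, 2/21)
3. V is the midpoint of EA ⇒ V = (0, 1/2)
line VK meets QA at N = (12/17, 0)
K = V + t·(N−V) with t = 17/21, so VK:KN = 17/21:4/21

VK:KN = 17/4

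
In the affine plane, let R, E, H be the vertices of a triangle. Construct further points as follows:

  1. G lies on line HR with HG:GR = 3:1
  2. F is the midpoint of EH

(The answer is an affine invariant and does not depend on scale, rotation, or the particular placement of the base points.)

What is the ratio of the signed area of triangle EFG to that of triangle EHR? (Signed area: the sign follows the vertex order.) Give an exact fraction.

Set R = (0, 0), E = (1, 0), H = (0, 1); any affine frame gives the same invariant.
1. G lies on line HR with HG:GR = 3:1 ⇒ G = (0, 1/4)
2. F is the midpoint of EH ⇒ F = (1/2, 1/2)
2·[EFG] = 3/8, 2·[EHR] = 1
[EFG]:[EHR] = 3/8:1 = 3/8

[EFG]:[EHR] = 3/8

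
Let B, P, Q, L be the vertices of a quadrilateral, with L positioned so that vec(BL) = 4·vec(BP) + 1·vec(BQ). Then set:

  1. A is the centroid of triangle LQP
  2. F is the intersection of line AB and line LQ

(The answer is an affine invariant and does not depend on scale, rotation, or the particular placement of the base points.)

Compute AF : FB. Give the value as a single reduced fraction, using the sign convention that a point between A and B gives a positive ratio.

AF:FB = -1/3

Assign B = (0, 0), P = (1, 0), Q = (0, 1), L = (4, 1) — the answer is frame-independent, so this choice is without loss of generality.
1. A is the centroid of triangle LQP ⇒ A = (5/3, 2/3)
2. F is the intersection of line AB and line LQ ⇒ F = (5/2, 1)
F = A + t·(B−A) with t = -1/2, so AF:FB = t:(1−t) = -1/2:3/2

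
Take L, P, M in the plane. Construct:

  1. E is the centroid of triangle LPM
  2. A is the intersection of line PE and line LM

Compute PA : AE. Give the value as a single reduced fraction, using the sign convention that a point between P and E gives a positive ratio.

PA:AE = -3

Work in coordinates with L = (0, 0), P = (1, 0), M = (0, 1).
1. E is the centroid of triangle LPM ⇒ E = (1/3, 1/3)
2. A is the intersection of line PE and line LM ⇒ A = (0, 1/2)
A = P + t·(E−P) with t = 3/2, so PA:AE = t:(1−t) = 3/2:-1/2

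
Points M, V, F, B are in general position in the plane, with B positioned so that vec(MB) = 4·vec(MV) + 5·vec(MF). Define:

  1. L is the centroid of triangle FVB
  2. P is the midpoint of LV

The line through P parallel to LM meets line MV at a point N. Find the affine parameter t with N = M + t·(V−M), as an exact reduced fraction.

t = 1/2

Assign M = (0, 0), V = (1, 0), F = (0, 1), B = (4, 5) — the answer is frame-independent, so this choice is without loss of generality.
1. L is the centroid of triangle FVB ⇒ L = (5/3, 2)
2. P is the midpoint of LV ⇒ P = (4/3, 1)
through P parallel to LM: direction (-5/3, -2); meets MV at N = (1/2, 0)
N = M + t·(V−M) with t = 1/2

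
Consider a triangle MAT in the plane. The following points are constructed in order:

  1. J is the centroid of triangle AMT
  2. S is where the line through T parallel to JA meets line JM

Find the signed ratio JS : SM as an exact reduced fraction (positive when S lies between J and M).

JS:SM = -1/2

Assign M = (0, 0), A = (1, 0), T = (0, 1) — the answer is frame-independent, so this choice is without loss of generality.
1. J is the centroid of triangle AMT ⇒ J = (1/3, 1/3)
2. S is where the line through T parallel to JA meets line JM ⇒ S = (2/3, 2/3)
S = J + t·(M−J) with t = -1, so JS:SM = t:(1−t) = -1:2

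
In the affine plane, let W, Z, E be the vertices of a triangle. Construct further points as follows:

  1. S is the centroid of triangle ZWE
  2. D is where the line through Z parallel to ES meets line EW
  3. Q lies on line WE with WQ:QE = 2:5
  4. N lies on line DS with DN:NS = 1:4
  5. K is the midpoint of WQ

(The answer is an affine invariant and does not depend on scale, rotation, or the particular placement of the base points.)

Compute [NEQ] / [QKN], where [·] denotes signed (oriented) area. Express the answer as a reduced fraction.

Assign W = (0, 0), Z = (1, 0), E = (0, 1) — the answer is frame-independent, so this choice is without loss of generality.
1. S is the centroid of triangle ZWE ⇒ S = (1/3, 1/3)
2. D is where the line through Z parallel to ES meets line EW ⇒ D = (0, 2)
3. Q lies on line WE with WQ:QE = 2:5 ⇒ Q = (0, 2/7)
4. N lies on line DS with DN:NS = 1:4 ⇒ N = (1/15, 5/3)
5. K is the midpoint of WQ ⇒ K = (0, 1/7)
2·[NEQ] = 1/21, 2·[QKN] = 1/105
[NEQ]:[QKN] = 1/21:1/105 = 5

[NEQ]:[QKN] = 5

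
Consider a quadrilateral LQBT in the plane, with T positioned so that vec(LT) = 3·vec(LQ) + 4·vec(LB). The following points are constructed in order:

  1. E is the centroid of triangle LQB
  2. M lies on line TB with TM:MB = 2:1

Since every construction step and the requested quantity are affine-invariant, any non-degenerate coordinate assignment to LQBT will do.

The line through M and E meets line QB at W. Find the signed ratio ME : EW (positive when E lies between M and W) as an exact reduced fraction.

ME:EW = -7

Set L = (0, 0), Q = (1, 0), B = (0, 1), T = (3, 4); any affine frame gives the same invariant.
1. E is the centroid of triangle LQB ⇒ E = (1/3, 1/3)
2. M lies on line TB with TM:MB = 2:1 ⇒ M = (1, 2)
line ME meets QB at W = (3/7, 4/7)
E = M + t·(W−M) with t = 7/6, so ME:EW = 7/6:-1/6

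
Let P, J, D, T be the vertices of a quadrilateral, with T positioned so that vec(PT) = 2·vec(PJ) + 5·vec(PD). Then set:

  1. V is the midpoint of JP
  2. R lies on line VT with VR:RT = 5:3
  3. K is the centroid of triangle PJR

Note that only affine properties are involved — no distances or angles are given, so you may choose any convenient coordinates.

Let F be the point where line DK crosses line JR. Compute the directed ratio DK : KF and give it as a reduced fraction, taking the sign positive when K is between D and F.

Choose coordinates P = (0, 0), J = (1, 0), D = (0, 1), T = (2, 5).
1. V is the midpoint of JP ⇒ V = (1/2, 0)
2. R lies on line VT with VR:RT = 5:3 ⇒ R = (23/16, 25/8)
3. K is the centroid of triangle PJR ⇒ K = (13/16, 25/24)
line DK meets JR at F = (2223/1936, 1025/968)
K = D + t·(F−D) with t = 121/171, so DK:KF = 121/171:50/171

DK:KF = 121/50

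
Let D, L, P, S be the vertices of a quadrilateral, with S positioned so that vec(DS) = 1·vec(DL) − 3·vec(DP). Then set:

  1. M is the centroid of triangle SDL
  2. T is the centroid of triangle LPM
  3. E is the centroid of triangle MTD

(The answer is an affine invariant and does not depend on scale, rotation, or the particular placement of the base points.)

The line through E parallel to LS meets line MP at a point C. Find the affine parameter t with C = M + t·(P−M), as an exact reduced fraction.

Set D = (0, 0), L = (1, 0), P = (0, 1), S = (1, -3); any affine frame gives the same invariant.
1. M is the centroid of triangle SDL ⇒ M = (2/3, -1)
2. T is the centroid of triangle LPM ⇒ T = (5/9, 0)
3. E is the centroid of triangle MTD ⇒ E = (11/27, -1/3)
through E parallel to LS: direction (0, -3); meets MP at C = (11/27, -2/9)
C = M + t·(P−M) with t = 7/18

t = 7/18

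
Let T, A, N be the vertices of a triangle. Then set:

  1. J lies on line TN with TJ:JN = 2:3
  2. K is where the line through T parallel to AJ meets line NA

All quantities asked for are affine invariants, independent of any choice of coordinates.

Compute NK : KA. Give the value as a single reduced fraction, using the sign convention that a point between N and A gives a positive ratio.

NK:KA = -5/2

Choose coordinates T = (0, 0), A = (1, 0), N = (0, 1).
1. J lies on line TN with TJ:JN = 2:3 ⇒ J = (0, 2/5)
2. K is where the line through T parallel to AJ meets line NA ⇒ K = (5/3, -2/3)
K = N + t·(A−N) with t = 5/3, so NK:KA = t:(1−t) = 5/3:-2/3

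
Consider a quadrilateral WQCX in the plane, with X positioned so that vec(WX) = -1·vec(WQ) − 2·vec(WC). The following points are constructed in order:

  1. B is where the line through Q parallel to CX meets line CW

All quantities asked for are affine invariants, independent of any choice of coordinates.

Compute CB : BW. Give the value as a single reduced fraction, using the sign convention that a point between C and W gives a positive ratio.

CB:BW = -4/3

Set W = (0, 0), Q = (1, 0), C = (0, 1), X = (-1, -2); any affine frame gives the same invariant.
1. B is where the line through Q parallel to CX meets line CW ⇒ B = (0, -3)
B = C + t·(W−C) with t = 4, so CB:BW = t:(1−t) = 4:-3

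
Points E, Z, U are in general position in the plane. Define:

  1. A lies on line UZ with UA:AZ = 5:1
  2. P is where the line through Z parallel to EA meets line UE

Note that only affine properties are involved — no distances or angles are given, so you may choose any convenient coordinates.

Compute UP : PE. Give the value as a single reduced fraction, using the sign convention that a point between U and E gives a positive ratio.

Set E = (0, 0), Z = (1, 0), U = (0, 1); any affine frame gives the same invariant.
1. A lies on line UZ with UA:AZ = 5:1 ⇒ A = (5/6, 1/6)
2. P is where the line through Z parallel to EA meets line UE ⇒ P = (0, -1/5)
P = U + t·(E−U) with t = 6/5, so UP:PE = t:(1−t) = 6/5:-1/5

UP:PE = -6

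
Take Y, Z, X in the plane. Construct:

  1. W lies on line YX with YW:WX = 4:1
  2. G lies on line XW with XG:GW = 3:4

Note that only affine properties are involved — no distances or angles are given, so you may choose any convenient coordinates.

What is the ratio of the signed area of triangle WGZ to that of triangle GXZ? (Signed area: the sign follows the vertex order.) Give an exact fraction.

Set Y = (0, 0), Z = (1, 0), X = (0, 1); any affine frame gives the same invariant.
1. W lies on line YX with YW:WX = 4:1 ⇒ W = (0, 4/5)
2. G lies on line XW with XG:GW = 3:4 ⇒ G = (0, 32/35)
2·[WGZ] = -4/35, 2·[GXZ] = -3/35
[WGZ]:[GXZ] = -4/35:-3/35 = 4/3

[WGZ]:[GXZ] = 4/3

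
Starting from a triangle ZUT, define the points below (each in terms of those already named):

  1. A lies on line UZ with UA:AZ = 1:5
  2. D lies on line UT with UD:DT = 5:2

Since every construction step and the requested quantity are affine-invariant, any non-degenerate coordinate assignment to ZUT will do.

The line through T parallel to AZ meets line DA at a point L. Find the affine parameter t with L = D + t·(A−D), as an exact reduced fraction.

Assign Z = (0, 0), U = (1, 0), T = (0, 1) — the answer is frame-independent, so this choice is without loss of generality.
1. A lies on line UZ with UA:AZ = 1:5 ⇒ A = (5/6, 0)
2. D lies on line UT with UD:DT = 5:2 ⇒ D = (2/7, 5/7)
through T parallel to AZ: direction (-5/6, 0); meets DA at L = (1/15, 1)
L = D + t·(A−D) with t = -2/5

t = -2/5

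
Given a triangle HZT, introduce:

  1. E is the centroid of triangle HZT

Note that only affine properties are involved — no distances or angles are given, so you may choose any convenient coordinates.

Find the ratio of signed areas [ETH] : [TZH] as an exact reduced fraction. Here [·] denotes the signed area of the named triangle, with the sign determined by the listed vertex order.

[ETH]:[TZH] = -1/3

Work in coordinates with H = (0, 0), Z = (1, 0), T = (0, 1).
1. E is the centroid of triangle HZT ⇒ E = (1/3, 1/3)
2·[ETH] = 1/3, 2·[TZH] = -1
[ETH]:[TZH] = 1/3:-1 = -1/3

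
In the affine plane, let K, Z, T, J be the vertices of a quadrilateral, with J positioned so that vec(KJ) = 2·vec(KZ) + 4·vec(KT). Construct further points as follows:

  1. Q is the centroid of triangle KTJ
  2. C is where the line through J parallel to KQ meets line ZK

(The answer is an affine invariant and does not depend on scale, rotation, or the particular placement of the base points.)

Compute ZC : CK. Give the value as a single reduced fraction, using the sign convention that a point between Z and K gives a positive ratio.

Set K = (0, 0), Z = (1, 0), T = (0, 1), J = (2, 4); any affine frame gives the same invariant.
1. Q is the centroid of triangle KTJ ⇒ Q = (2/3, 5/3)
2. C is where the line through J parallel to KQ meets line ZK ⇒ C = (2/5, 0)
C = Z + t·(K−Z) with t = 3/5, so ZC:CK = t:(1−t) = 3/5:2/5

ZC:CK = 3/2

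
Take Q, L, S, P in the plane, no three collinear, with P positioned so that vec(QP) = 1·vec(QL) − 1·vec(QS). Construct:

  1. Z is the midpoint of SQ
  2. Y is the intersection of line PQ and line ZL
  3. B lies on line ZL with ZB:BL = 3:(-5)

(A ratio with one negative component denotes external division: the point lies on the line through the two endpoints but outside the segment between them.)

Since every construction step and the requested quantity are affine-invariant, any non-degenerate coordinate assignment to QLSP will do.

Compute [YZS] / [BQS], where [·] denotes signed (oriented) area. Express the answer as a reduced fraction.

[YZS]:[BQS] = 1/3

Assign Q = (0, 0), L = (1, 0), S = (0, 1), P = (1, -1) — the answer is frame-independent, so this choice is without loss of generality.
1. Z is the midpoint of SQ ⇒ Z = (0, 1/2)
2. Y is the intersection of line PQ and line ZL ⇒ Y = (-1, 1)
3. B lies on line ZL with ZB:BL = 3:(-5) ⇒ B = (-3/2, 5/4)
2·[YZS] = 1/2, 2·[BQS] = 3/2
[YZS]:[BQS] = 1/2:3/2 = 1/3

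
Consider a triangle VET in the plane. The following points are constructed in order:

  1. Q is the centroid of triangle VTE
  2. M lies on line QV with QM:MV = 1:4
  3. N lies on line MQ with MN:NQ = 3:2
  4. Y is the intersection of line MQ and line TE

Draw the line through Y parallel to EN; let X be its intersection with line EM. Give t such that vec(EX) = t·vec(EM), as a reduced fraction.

t = -29/6

Choose coordinates V = (0, 0), E = (1, 0), T = (0, 1).
1. Q is the centroid of triangle VTE ⇒ Q = (1/3, 1/3)
2. M lies on line QV with QM:MV = 1:4 ⇒ M = (4/15, 4/15)
3. N lies on line MQ with MN:NQ = 3:2 ⇒ N = (23/75, 23/75)
4. Y is the intersection of line MQ and line TE ⇒ Y = (1/2, 1/2)
through Y parallel to EN: direction (-52/75, 23/75); meets EM at X = (409/90, -58/45)
X = E + t·(M−E) with t = -29/6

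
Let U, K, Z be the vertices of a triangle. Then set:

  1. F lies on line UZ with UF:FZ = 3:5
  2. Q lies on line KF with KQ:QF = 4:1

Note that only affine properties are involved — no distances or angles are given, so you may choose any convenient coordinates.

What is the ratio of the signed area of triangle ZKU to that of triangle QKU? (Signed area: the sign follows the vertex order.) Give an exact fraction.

Assign U = (0, 0), K = (1, 0), Z = (0, 1) — the answer is frame-independent, so this choice is without loss of generality.
1. F lies on line UZ with UF:FZ = 3:5 ⇒ F = (0, 3/8)
2. Q lies on line KF with KQ:QF = 4:1 ⇒ Q = (1/5, 3/10)
2·[ZKU] = -1, 2·[QKU] = -3/10
[ZKU]:[QKU] = -1:-3/10 = 10/3

[ZKU]:[QKU] = 10/3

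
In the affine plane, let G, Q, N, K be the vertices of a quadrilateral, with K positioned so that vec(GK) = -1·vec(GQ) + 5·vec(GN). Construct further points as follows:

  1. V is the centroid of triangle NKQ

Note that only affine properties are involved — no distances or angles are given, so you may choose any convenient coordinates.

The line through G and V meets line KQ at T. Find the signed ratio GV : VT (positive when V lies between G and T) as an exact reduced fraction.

GV:VT = 4

Work in coordinates with G = (0, 0), Q = (1, 0), N = (0, 1), K = (-1, 5).
1. V is the centroid of triangle NKQ ⇒ V = (0, 2)
line GV meets KQ at T = (0, 5/2)
V = G + t·(T−G) with t = 4/5, so GV:VT = 4/5:1/5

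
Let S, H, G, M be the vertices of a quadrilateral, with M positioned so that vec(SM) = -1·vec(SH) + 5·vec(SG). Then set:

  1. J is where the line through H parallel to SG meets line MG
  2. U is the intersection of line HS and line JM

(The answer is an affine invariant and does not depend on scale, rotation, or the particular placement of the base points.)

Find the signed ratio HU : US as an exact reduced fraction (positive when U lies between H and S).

Assign S = (0, 0), H = (1, 0), G = (0, 1), M = (-1, 5) — the answer is frame-independent, so this choice is without loss of generality.
1. J is where the line through H parallel to SG meets line MG ⇒ J = (1, -3)
2. U is the intersection of line HS and line JM ⇒ U = (1/4, 0)
U = H + t·(S−H) with t = 3/4, so HU:US = t:(1−t) = 3/4:1/4

HU:US = 3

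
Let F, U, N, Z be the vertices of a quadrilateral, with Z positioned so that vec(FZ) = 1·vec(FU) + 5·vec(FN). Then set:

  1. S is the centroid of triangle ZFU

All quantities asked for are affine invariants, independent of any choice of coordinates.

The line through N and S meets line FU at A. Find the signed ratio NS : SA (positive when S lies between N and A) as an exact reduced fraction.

NS:SA = -2/5

Work in coordinates with F = (0, 0), U = (1, 0), N = (0, 1), Z = (1, 5).
1. S is the centroid of triangle ZFU ⇒ S = (2/3, 5/3)
line NS meets FU at A = (-1, 0)
S = N + t·(A−N) with t = -2/3, so NS:SA = -2/3:5/3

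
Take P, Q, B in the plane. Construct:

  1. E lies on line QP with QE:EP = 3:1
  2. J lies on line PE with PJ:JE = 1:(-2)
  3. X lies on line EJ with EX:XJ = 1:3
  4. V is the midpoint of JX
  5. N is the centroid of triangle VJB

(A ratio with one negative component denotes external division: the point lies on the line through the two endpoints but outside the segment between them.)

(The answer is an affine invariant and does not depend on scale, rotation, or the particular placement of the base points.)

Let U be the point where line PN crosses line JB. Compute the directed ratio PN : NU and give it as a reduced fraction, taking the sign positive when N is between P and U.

Assign P = (0, 0), Q = (1, 0), B = (0, 1) — the answer is frame-independent, so this choice is without loss of generality.
1. E lies on line QP with QE:EP = 3:1 ⇒ E = (1/4, 0)
2. J lies on line PE with PJ:JE = 1:(-2) ⇒ J = (-1/4, 0)
3. X lies on line EJ with EX:XJ = 1:3 ⇒ X = (1/8, 0)
4. V is the midpoint of JX ⇒ V = (-1/16, 0)
5. N is the centroid of triangle VJB ⇒ N = (-5/48, 1/3)
line PN meets JB at U = (-5/36, 4/9)
N = P + t·(U−P) with t = 3/4, so PN:NU = 3/4:1/4

PN:NU = 3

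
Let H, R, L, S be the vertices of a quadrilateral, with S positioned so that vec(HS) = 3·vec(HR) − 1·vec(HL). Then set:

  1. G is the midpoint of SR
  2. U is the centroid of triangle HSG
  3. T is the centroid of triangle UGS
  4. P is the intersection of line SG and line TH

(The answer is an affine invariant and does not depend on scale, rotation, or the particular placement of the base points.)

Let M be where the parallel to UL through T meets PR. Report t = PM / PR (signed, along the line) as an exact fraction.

t = 5/18

Set H = (0, 0), R = (1, 0), L = (0, 1), S = (3, -1); any affine frame gives the same invariant.
1. G is the midpoint of SR ⇒ G = (2, -1/2)
2. U is the centroid of triangle HSG ⇒ U = (5/3, -1/2)
3. T is the centroid of triangle UGS ⇒ T = (20/9, -2/3)
4. P is the intersection of line SG and line TH ⇒ P = (5/2, -3/4)
through T parallel to UL: direction (-5/3, 3/2); meets PR at M = (25/12, -13/24)
M = P + t·(R−P) with t = 5/18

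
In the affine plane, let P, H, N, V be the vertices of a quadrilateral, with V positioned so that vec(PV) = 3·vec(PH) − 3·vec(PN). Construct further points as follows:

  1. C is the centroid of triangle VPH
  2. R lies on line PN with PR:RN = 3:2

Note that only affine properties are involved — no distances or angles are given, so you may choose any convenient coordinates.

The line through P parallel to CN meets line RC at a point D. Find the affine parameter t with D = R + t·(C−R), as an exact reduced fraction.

t = -3/2

Set P = (0, 0), H = (1, 0), N = (0, 1), V = (3, -3); any affine frame gives the same invariant.
1. C is the centroid of triangle VPH ⇒ C = (4/3, -1)
2. R lies on line PN with PR:RN = 3:2 ⇒ R = (0, 3/5)
through P parallel to CN: direction (-4/3, 2); meets RC at D = (-2, 3)
D = R + t·(C−R) with t = -3/2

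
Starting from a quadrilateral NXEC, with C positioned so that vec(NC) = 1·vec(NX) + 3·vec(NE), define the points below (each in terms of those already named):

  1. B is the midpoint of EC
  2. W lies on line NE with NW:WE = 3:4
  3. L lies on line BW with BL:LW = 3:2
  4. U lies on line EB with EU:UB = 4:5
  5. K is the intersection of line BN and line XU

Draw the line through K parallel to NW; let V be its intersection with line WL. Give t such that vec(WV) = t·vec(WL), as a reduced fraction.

Set N = (0, 0), X = (1, 0), E = (0, 1), C = (1, 3); any affine frame gives the same invariant.
1. B is the midpoint of EC ⇒ B = (1/2, 2)
2. W lies on line NE with NW:WE = 3:4 ⇒ W = (0, 3/7)
3. L lies on line BW with BL:LW = 3:2 ⇒ L = (1/5, 37/35)
4. U lies on line EB with EU:UB = 4:5 ⇒ U = (2/9, 13/9)
5. K is the intersection of line BN and line XU ⇒ K = (13/41, 52/41)
through K parallel to NW: direction (0, 3/7); meets WL at V = (13/41, 409/287)
V = W + t·(L−W) with t = 65/41

t = 65/41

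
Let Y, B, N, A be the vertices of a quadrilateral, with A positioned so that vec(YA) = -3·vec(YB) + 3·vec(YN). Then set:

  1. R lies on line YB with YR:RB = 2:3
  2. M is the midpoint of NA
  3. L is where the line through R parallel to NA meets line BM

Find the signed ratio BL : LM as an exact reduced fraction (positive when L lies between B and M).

BL:LM = -6/11

Choose coordinates Y = (0, 0), B = (1, 0), N = (0, 1), A = (-3, 3).
1. R lies on line YB with YR:RB = 2:3 ⇒ R = (2/5, 0)
2. M is the midpoint of NA ⇒ M = (-3/2, 2)
3. L is where the line through R parallel to NA meets line BM ⇒ L = (4, -12/5)
L = B + t·(M−B) with t = -6/5, so BL:LM = t:(1−t) = -6/5:11/5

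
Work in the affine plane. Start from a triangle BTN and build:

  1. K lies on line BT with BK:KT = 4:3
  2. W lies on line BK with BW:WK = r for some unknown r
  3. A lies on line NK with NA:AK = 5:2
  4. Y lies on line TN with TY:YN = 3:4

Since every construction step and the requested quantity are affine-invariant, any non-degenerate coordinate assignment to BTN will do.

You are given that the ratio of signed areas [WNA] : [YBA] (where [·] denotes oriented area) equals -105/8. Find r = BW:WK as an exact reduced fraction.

Set B = (0, 0), T = (1, 0), N = (0, 1); any affine frame gives the same invariant.
1. K lies on line BT with BK:KT = 4:3 ⇒ K = (4/7, 0)
2. With BW:WK = r, write λ = r/(r+1) so W = B + λ·(K−B); W is affine-linear in λ
3. A lies on line NK with NA:AK = 5:2 ⇒ A = (20/49, 2/7)
4. Y lies on line TN with TY:YN = 3:4 ⇒ Y = (4/7, 3/7)
Every point depending on W is an affine combination of W and λ-independent points, so each such coordinate is linear in λ; the λ² term in each signed area is a multiple of (K−B)×(K−B) = 0, so 2·[WNA] and 2·[YBA] are each linear in λ. Evaluating at λ=0 and λ=1:
  2·[WNA] = 20/49·λ − 20/49,   2·[YBA] = 4/343
So [WNA]:[YBA] = (20/49·λ − 20/49) / (4/343). Setting this equal to -105/8:
  20/49·λ − 20/49 = -105/8·(4/343)  ⇒  λ = 5/8
Then r = λ/(1−λ) = (5/8)/(3/8) = 5/3. Check: with r = 5/3, W = (5/14, 0) and [WNA]:[YBA] = -105/8 as required.

r = 5/3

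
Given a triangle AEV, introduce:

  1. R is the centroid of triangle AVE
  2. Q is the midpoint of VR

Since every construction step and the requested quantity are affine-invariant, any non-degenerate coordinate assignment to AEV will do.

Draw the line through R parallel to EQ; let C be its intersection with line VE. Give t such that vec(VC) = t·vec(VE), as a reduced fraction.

t = 2

Assign A = (0, 0), E = (1, 0), V = (0, 1) — the answer is frame-independent, so this choice is without loss of generality.
1. R is the centroid of triangle AVE ⇒ R = (1/3, 1/3)
2. Q is the midpoint of VR ⇒ Q = (1/6, 2/3)
through R parallel to EQ: direction (-5/6, 2/3); meets VE at C = (2, -1)
C = V + t·(E−V) with t = 2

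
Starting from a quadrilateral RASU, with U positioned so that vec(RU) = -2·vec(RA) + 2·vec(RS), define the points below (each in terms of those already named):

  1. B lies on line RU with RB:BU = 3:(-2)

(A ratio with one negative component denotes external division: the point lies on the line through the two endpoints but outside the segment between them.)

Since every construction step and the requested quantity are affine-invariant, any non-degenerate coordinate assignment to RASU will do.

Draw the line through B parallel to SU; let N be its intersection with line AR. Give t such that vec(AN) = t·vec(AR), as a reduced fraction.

t = -5

Assign R = (0, 0), A = (1, 0), S = (0, 1), U = (-2, 2) — the answer is frame-independent, so this choice is without loss of generality.
1. B lies on line RU with RB:BU = 3:(-2) ⇒ B = (-6, 6)
through B parallel to SU: direction (-2, 1); meets AR at N = (6, 0)
N = A + t·(R−A) with t = -5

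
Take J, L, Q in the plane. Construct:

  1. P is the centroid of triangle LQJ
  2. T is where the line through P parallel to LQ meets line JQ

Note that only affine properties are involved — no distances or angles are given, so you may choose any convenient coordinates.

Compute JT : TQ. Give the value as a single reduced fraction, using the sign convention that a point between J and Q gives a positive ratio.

Assign J = (0, 0), L = (1, 0), Q = (0, 1) — the answer is frame-independent, so this choice is without loss of generality.
1. P is the centroid of triangle LQJ ⇒ P = (1/3, 1/3)
2. T is where the line through P parallel to LQ meets line JQ ⇒ T = (0, 2/3)
T = J + t·(Q−J) with t = 2/3, so JT:TQ = t:(1−t) = 2/3:1/3

JT:TQ = 2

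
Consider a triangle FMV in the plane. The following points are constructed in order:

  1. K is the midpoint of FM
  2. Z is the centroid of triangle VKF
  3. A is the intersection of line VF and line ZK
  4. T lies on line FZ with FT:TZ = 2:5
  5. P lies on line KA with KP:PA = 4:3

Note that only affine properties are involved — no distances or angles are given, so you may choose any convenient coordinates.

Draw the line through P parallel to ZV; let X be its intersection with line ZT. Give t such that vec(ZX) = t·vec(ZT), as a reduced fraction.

t = -1/5

Choose coordinates F = (0, 0), M = (1, 0), V = (0, 1).
1. K is the midpoint of FM ⇒ K = (1/2, 0)
2. Z is the centroid of triangle VKF ⇒ Z = (1/6, 1/3)
3. A is the intersection of line VF and line ZK ⇒ A = (0, 1/2)
4. T lies on line FZ with FT:TZ = 2:5 ⇒ T = (1/21, 2/21)
5. P lies on line KA with KP:PA = 4:3 ⇒ P = (3/14, 2/7)
through P parallel to ZV: direction (-1/6, 2/3); meets ZT at X = (4/21, 8/21)
X = Z + t·(T−Z) with t = -1/5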